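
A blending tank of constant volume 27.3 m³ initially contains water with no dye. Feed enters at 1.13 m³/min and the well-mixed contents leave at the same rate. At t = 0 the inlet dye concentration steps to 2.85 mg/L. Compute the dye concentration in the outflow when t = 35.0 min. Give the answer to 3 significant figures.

2.18 mg/L

Transient balance on the dissolved component: V dC/dt = Q(C_in − C).
So dC/dt = (C_in − C)/τ with τ = V/Q = 27.3/1.13 = 24.159 min.
C approaches C_in exponentially: C(t) = C_in + (C₀ − C_in) e^(−t/τ).
C(35.0) = 2.85 + (0 − 2.85)·e^(−35.0/24.159) = 2.85 + (-2.8500)·0.23487 = 2.1806 mg/L.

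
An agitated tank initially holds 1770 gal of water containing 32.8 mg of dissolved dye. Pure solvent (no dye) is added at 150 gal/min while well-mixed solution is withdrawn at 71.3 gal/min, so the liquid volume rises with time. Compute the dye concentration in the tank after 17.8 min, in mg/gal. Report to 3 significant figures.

Let m(t) be the amount of dye. Volume: V(t) = V₀ + (Q_in − Q_out) t = 1770 + 78.700 t; V(17.8) = 3170.9 gal.
Solute balance: dm/dt = 0 − Q_out C = −Q_out m/V(t).
dm/m = −Q_out dt/(V₀ + 78.700 t); integrating gives ln(m/m₀) = −(Q_out/(Q_in−Q_out)) ln(V/V₀).
m = m₀ (V₀/V)^(Q_out/(Q_in−Q_out)) = 32.8 × (1770/3170.9)^(0.90597) = 19.341 mg.
C = m/V = 19.341/3170.9 = 0.0060996 mg/gal.

0.00610 mg/gal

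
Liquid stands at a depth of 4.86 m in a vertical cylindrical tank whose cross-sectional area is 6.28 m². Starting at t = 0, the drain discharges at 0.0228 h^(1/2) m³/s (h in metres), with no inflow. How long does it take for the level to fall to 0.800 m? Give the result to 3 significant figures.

722 s

A dh/dt = −Q_out = −0.0228 √h.
This is separable: 2 d(√h)/dt = −0.0228/A, so √h = √h₀ − (0.0228/(2A)) t.
t = 2A(√h₀ − √h)/0.0228 = 2·6.28·(√4.86 − √0.800)/0.0228
  = 12.560 × (2.2045 − 0.89443) / 0.0228 = 721.71 s.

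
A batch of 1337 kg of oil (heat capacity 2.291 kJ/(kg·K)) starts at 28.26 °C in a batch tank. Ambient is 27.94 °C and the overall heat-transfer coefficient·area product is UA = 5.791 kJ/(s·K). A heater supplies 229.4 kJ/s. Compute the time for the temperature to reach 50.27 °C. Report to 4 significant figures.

M c_p dT/dt = −UA(T − T_amb) + Q̇.
τ = M c_p/UA = 528.936 s; T_ss = T_amb + Q̇/UA = 27.94 + 229.4/5.791 = 67.5532 °C.
T(t) = T_ss + (T₀ − T_ss)e^(−t/τ); set T = 50.27:
t = −τ ln[(T − T_ss)/(T₀ − T_ss)] = −528.936 · ln(0.439852) = 434.424 s.

434.4 s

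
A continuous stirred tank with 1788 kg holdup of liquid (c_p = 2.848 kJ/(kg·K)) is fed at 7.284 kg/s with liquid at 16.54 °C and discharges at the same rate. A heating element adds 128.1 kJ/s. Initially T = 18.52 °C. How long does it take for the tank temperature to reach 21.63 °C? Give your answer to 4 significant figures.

331.9 s

Unsteady energy balance on the tank contents: M c_p dT/dt = ṁ c_p (T_in − T) + 128.1.
τ = M/ṁ = 245.470 s; T_ss = T_in + Q̇/(ṁ c_p) = 22.7150 °C.
T(t) = T_ss + (T₀ − T_ss) e^(−t/τ). Set T = 21.63:
e^(−t/τ) = (21.63 − 22.7150)/(18.52 − 22.7150) = 0.258647
t = −245.470 · ln(0.258647) = 331.946 s.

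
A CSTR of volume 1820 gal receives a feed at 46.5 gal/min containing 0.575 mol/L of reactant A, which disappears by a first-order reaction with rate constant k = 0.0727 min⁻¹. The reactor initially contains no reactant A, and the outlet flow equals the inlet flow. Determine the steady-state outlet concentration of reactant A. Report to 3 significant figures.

0.150 mol/L

Species balance: V dC/dt = Q C_in − Q C − k V C.
At steady state: 0 = Q C_in − (Q + kV) C_ss, so C_ss = Q C_in/(Q + kV).
C_ss = 46.5·0.575/(46.5 + 0.0727·1820) = 26.737/178.81 = 0.14953 mol/L.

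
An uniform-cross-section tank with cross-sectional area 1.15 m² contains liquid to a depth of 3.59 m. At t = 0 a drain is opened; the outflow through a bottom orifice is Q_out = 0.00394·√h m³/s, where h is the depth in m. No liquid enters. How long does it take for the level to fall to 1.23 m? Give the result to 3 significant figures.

459 s

A dh/dt = −Q_out = −0.00394 √h.
∫ h^(−1/2) dh = −(0.00394/A) ∫ dt, giving 2√h = 2√h₀ − (0.00394/A) t.
t = 2A(√h₀ − √h)/0.00394 = 2·1.15·(√3.59 − √1.23)/0.00394
  = 2.3000 × (1.8947 − 1.1091) / 0.00394 = 458.64 s.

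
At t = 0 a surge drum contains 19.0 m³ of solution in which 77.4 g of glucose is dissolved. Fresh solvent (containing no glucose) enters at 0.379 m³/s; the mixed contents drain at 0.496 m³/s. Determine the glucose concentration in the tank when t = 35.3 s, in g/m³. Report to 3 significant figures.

1.84 g/m³

Total volume: dV/dt = Q_in − Q_out = -0.11700 m³/s, so V(t) = 19.0 − 0.11700 t and V(35.3) = 14.870 m³.
No glucose enters, so dm/dt = −Q_out · (m/V).
Separate: dm/m = −Q_out dt/V(t) ⇒ ln(m/m₀) = −(Q_out/(Q_in−Q_out)) ln(V/V₀).
m = m₀ (V₀/V)^(Q_out/(Q_in−Q_out)) = 77.4 × (19.0/14.870)^(-4.2393) = 27.383 g.
C = m/V = 27.383/14.870 = 1.8415 g/m³.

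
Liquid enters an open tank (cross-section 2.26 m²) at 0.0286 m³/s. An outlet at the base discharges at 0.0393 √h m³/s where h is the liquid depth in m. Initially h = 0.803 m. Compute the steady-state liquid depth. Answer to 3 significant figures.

A dh/dt = Q_in − 0.0393 √h. Steady state requires inflow = outflow:
Q_in = 0.0393 √h_ss ⇒ √h_ss = 0.0286/0.0393 = 0.72774.
h_ss = 0.72774² = 0.52960 m. (Since h₀ = 0.803 m > h_ss, the level will fall toward this value.)

0.530 m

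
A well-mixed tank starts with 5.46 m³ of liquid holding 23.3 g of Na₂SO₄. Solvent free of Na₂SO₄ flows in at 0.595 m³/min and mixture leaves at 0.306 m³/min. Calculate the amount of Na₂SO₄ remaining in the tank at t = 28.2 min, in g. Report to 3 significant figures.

Total volume: dV/dt = Q_in − Q_out = 0.28900 m³/min, so V(t) = 5.46 + 0.28900 t and V(28.2) = 13.610 m³.
No Na₂SO₄ enters, so dm/dt = −Q_out · (m/V).
dm/m = −Q_out dt/(V₀ + 0.28900 t); integrating gives ln(m/m₀) = −(Q_out/(Q_in−Q_out)) ln(V/V₀).
m = m₀ (V₀/V)^(Q_out/(Q_in−Q_out)) = 23.3 × (5.46/13.610)^(1.0588) = 8.8586 g.

8.86 g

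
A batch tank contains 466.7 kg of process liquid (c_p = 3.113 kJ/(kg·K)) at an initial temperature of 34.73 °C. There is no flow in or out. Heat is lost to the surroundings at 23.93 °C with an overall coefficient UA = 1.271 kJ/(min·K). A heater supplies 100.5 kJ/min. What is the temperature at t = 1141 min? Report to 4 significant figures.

Lumped-capacitance energy balance: M c_p dT/dt = UA(T_amb − T) + Q̇.
dT/dt = (T_ss − T)/τ with T_ss = T_amb + Q̇/UA = 23.93 + 100.5/1.271 = 103.002 °C, τ = M c_p/UA = 466.7·3.113/1.271 = 1143.07 min.
T approaches T_ss exponentially: T(t) = T_ss + (T₀ − T_ss) e^(−t/τ).
T(1141) = 103.002 + (-68.2716)·0.368545 = 77.8404 °C.

77.84 °C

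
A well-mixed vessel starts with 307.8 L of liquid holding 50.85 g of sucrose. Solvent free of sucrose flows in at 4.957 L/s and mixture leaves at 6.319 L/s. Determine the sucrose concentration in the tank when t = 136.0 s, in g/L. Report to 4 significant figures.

0.005789 g/L

Let m(t) be the amount of sucrose. Volume: V(t) = V₀ + (Q_in − Q_out) t = 307.8 − 1.36200 t; V(136.0) = 122.568 L.
Species balance (pure solvent in): dm/dt = −Q_out · m/V(t).
dm/m = −Q_out dt/(V₀ − 1.36200 t); integrating gives ln(m/m₀) = −(Q_out/(Q_in−Q_out)) ln(V/V₀).
m = m₀ (V₀/V)^(Q_out/(Q_in−Q_out)) = 50.85 × (307.8/122.568)^(-4.63950) = 0.709568 g.
C = m/V = 0.709568/122.568 = 0.00578918 g/L.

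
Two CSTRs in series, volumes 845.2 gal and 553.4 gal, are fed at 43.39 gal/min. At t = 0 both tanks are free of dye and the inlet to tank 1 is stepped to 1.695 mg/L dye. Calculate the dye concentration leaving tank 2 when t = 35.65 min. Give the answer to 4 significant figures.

Species balance on tank i: dCᵢ/dt = (Cᵢ₋₁ − Cᵢ)/τᵢ with τᵢ = Vᵢ/Q.
τ₁ = 845.2/43.39 = 19.4791 min; τ₂ = 553.4/43.39 = 12.7541 min.
Solving the cascade with C₁(0)=C₂(0)=0 gives C₂(t) = C_in[1 − (τ₁ e^(−t/τ₁) − τ₂ e^(−t/τ₂))/(τ₁ − τ₂)].
At t = 35.65: e^(−t/τ₁) = 0.160387, e^(−t/τ₂) = 0.0611038.
C₂ = 1.695·[1 − (19.4791·0.160387 − 12.7541·0.0611038)/(6.72505)] = 1.695·0.651321 = 1.10399 mg/L.

1.104 mg/L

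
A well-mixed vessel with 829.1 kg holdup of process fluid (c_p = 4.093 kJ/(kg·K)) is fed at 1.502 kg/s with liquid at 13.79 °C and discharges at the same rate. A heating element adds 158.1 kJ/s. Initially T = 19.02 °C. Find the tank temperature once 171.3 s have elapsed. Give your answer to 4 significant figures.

24.49 °C

First-law balance (no shaft work): M c_p dT/dt = ṁ c_p (T_in − T) + 158.1.
Rearrange: dT/dt = (T_ss − T)/τ with τ = M/ṁ = 551.997 s and T_ss = T_in + Q̇/(ṁ c_p) = 39.5070 °C.
Integrating: T(t) = T_ss + (T₀ − T_ss) e^(−t/τ).
T(171.3) = 39.5070 + (-20.4870)·e^(−171.3/551.997) = 39.5070 + (-20.4870)·0.733207 = 24.4858 °C.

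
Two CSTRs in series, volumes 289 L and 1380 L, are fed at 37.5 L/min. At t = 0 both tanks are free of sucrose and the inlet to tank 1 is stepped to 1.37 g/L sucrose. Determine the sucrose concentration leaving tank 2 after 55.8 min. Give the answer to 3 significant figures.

0.990 g/L

Time constants: τᵢ = Vᵢ/Q for each well-mixed tank.
τ₁ = 289/37.5 = 7.7067 min; τ₂ = 1380/37.5 = 36.800 min.
Solving the cascade with C₁(0)=C₂(0)=0 gives C₂(t) = C_in[1 − (τ₁ e^(−t/τ₁) − τ₂ e^(−t/τ₂))/(τ₁ − τ₂)].
At t = 55.8: e^(−t/τ₁) = 0.00071696, e^(−t/τ₂) = 0.21952.
C₂ = 1.37·[1 − (7.7067·0.00071696 − 36.800·0.21952)/(-29.093)] = 1.37·0.72252 = 0.98985 g/L.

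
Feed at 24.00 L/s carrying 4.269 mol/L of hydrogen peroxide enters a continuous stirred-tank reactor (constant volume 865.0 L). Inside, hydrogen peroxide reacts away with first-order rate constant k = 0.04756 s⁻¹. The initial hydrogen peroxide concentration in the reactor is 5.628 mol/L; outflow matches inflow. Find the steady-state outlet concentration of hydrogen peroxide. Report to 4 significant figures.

1.573 mol/L

V dC/dt = Q(C_in − C) − k V C.
Steady state (dC/dt = 0): C_ss = Q C_in/(Q + kV) = C_in/(1 + kV/Q).
C_ss = 24.00·4.269/(24.00 + 0.04756·865.0) = 102.456/65.1394 = 1.57287 mol/L.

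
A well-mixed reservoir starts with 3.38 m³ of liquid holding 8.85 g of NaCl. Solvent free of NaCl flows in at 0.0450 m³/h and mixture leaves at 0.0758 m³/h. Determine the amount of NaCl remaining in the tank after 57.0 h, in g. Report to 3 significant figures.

Total volume: dV/dt = Q_in − Q_out = -0.030800 m³/h, so V(t) = 3.38 − 0.030800 t and V(57.0) = 1.6244 m³.
No NaCl enters, so dm/dt = −Q_out · (m/V).
dm/m = −Q_out dt/(V₀ − 0.030800 t); integrating gives ln(m/m₀) = −(Q_out/(Q_in−Q_out)) ln(V/V₀).
m = m₀ (V₀/V)^(Q_out/(Q_in−Q_out)) = 8.85 × (3.38/1.6244)^(-2.4610) = 1.4581 g.

1.46 g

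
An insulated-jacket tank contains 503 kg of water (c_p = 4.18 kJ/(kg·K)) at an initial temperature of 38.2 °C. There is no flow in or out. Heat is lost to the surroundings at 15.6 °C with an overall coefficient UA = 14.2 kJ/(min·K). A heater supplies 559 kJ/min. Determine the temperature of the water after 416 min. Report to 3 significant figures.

M c_p dT/dt = −UA(T − T_amb) + Q̇.
dT/dt = (T_ss − T)/τ with T_ss = T_amb + Q̇/UA = 15.6 + 559/14.2 = 54.966 °C, τ = M c_p/UA = 503·4.18/14.2 = 148.07 min.
Integrating: T(t) = T_ss + (T₀ − T_ss) e^(−t/τ).
T(416) = 54.966 + (-16.766)·0.060232 = 53.956 °C.

54.0 °C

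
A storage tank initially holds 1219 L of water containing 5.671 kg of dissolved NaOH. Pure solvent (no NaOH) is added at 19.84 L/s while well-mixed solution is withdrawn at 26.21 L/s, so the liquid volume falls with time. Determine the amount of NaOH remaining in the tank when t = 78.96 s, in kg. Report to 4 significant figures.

Total volume: dV/dt = Q_in − Q_out = -6.37000 L/s, so V(t) = 1219 − 6.37000 t and V(78.96) = 716.025 L.
Solute balance: dm/dt = 0 − Q_out C = −Q_out m/V(t).
Separate: dm/m = −Q_out dt/V(t) ⇒ ln(m/m₀) = −(Q_out/(Q_in−Q_out)) ln(V/V₀).
m = m₀ (V₀/V)^(Q_out/(Q_in−Q_out)) = 5.671 × (1219/716.025)^(-4.11460) = 0.635149 kg.

0.6351 kg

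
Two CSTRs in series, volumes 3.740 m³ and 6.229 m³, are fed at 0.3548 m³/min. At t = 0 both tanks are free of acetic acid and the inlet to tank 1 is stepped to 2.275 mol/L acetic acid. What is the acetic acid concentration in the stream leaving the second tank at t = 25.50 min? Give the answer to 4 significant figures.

Species balance on tank i: dCᵢ/dt = (Cᵢ₋₁ − Cᵢ)/τᵢ with τᵢ = Vᵢ/Q.
τ₁ = 3.740/0.3548 = 10.5411 min; τ₂ = 6.229/0.3548 = 17.5564 min.
Tank 1: C₁ = C_in(1 − e^(−t/τ₁)). Tank 2 (τ₁ ≠ τ₂): C₂ = C_in[1 − (τ₁ e^(−t/τ₁) − τ₂ e^(−t/τ₂))/(τ₁ − τ₂)].
At t = 25.50: e^(−t/τ₁) = 0.0890025, e^(−t/τ₂) = 0.233993.
C₂ = 2.275·[1 − (10.5411·0.0890025 − 17.5564·0.233993)/(-7.01522)] = 2.275·0.548143 = 1.24702 mol/L.

1.247 mol/L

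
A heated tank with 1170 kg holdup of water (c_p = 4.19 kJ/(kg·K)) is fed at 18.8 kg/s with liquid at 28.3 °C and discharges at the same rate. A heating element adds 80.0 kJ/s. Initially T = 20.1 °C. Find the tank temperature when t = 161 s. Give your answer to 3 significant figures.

28.6 °C

First-law balance (no shaft work): M c_p dT/dt = ṁ c_p (T_in − T) + 80.0.
τ = M/ṁ = 62.234 s; T_ss = T_in + Q̇/(ṁ c_p) = 28.3 + 80.0/(18.8·4.19) = 29.316 °C.
This is linear first-order; T(t) = T_ss + (T₀ − T_ss) e^(−t/τ).
T(161) = 29.316 + (-9.2156)·e^(−161/62.234) = 29.316 + (-9.2156)·0.075245 = 28.622 °C.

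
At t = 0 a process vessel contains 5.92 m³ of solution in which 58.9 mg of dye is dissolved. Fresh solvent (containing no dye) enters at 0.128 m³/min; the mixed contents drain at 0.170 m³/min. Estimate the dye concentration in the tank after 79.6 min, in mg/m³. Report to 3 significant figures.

Let m(t) be the amount of dye. Volume: V(t) = V₀ + (Q_in − Q_out) t = 5.92 − 0.042000 t; V(79.6) = 2.5768 m³.
No dye enters, so dm/dt = −Q_out · (m/V).
Separate: dm/m = −Q_out dt/V(t) ⇒ ln(m/m₀) = −(Q_out/(Q_in−Q_out)) ln(V/V₀).
m = m₀ (V₀/V)^(Q_out/(Q_in−Q_out)) = 58.9 × (5.92/2.5768)^(-4.0476) = 2.0321 mg.
C = m/V = 2.0321/2.5768 = 0.78862 mg/m³.

0.789 mg/m³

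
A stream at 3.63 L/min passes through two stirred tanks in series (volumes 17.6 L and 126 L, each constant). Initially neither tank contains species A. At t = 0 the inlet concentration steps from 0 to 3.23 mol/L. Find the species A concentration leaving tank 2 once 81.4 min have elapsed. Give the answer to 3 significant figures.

2.87 mol/L

Each tank obeys Vᵢ dCᵢ/dt = Q(Cᵢ₋₁ − Cᵢ), so τᵢ = Vᵢ/Q.
τ₁ = 17.6/3.63 = 4.8485 min; τ₂ = 126/3.63 = 34.711 min.
Tank 1: C₁ = C_in(1 − e^(−t/τ₁)). Tank 2 (τ₁ ≠ τ₂): C₂ = C_in[1 − (τ₁ e^(−t/τ₁) − τ₂ e^(−t/τ₂))/(τ₁ − τ₂)].
At t = 81.4: e^(−t/τ₁) = 5.1137e-08, e^(−t/τ₂) = 0.095838.
C₂ = 3.23·[1 − (4.8485·5.1137e-08 − 34.711·0.095838)/(-29.862)] = 3.23·0.88860 = 2.8702 mol/L.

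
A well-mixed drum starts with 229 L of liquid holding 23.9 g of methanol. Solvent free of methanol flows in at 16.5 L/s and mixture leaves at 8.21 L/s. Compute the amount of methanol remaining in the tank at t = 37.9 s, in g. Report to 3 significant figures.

10.2 g

Total volume: dV/dt = Q_in − Q_out = 8.2900 L/s, so V(t) = 229 + 8.2900 t and V(37.9) = 543.19 L.
No methanol enters, so dm/dt = −Q_out · (m/V).
Separate: dm/m = −Q_out dt/V(t) ⇒ ln(m/m₀) = −(Q_out/(Q_in−Q_out)) ln(V/V₀).
m = m₀ (V₀/V)^(Q_out/(Q_in−Q_out)) = 23.9 × (229/543.19)^(0.99035) = 10.160 g.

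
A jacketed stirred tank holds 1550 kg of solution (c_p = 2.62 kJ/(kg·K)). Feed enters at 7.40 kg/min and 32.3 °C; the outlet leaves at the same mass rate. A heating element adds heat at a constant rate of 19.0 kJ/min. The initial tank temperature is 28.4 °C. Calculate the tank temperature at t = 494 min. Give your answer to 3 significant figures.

M c_p dT/dt = ṁ c_p (T_in − T) + Q̇.
τ = M/ṁ = 209.46 min; T_ss = T_in + Q̇/(ṁ c_p) = 32.3 + 19.0/(7.40·2.62) = 33.280 °C.
This is linear first-order; T(t) = T_ss + (T₀ − T_ss) e^(−t/τ).
T(494) = 33.280 + (-4.8800)·e^(−494/209.46) = 33.280 + (-4.8800)·0.094567 = 32.819 °C.

32.8 °C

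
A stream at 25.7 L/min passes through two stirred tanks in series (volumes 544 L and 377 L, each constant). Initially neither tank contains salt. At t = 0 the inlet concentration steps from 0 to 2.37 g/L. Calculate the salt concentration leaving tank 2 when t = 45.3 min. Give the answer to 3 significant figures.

1.71 g/L

Time constants: τᵢ = Vᵢ/Q for each well-mixed tank.
τ₁ = 544/25.7 = 21.167 min; τ₂ = 377/25.7 = 14.669 min.
Solving the cascade with C₁(0)=C₂(0)=0 gives C₂(t) = C_in[1 − (τ₁ e^(−t/τ₁) − τ₂ e^(−t/τ₂))/(τ₁ − τ₂)].
At t = 45.3: e^(−t/τ₁) = 0.11764, e^(−t/τ₂) = 0.045589.
C₂ = 2.37·[1 − (21.167·0.11764 − 14.669·0.045589)/(6.4981)] = 2.37·0.71969 = 1.7057 g/L.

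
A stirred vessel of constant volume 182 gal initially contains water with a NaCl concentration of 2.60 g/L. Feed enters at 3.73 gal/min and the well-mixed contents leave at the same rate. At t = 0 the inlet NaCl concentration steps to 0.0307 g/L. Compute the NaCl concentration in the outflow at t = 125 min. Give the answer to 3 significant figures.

Accumulation = in − out for the solute gives V dC/dt = Q(C_in − C).
So dC/dt = (C_in − C)/τ with τ = V/Q = 182/3.73 = 48.794 min.
Solution: C(t) = C_in + (C₀ − C_in) e^(−t/τ).
C(125) = 0.0307 + (2.60 − 0.0307)·e^(−125/48.794) = 0.0307 + (2.5693)·0.077165 = 0.22896 g/L.

0.229 g/L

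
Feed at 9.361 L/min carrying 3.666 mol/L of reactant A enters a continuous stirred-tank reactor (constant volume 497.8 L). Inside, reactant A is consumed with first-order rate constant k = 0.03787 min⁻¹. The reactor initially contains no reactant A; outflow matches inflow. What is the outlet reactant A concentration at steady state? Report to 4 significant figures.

Species balance: V dC/dt = Q C_in − Q C − k V C.
At steady state: 0 = Q C_in − (Q + kV) C_ss, so C_ss = Q C_in/(Q + kV).
C_ss = 9.361·3.666/(9.361 + 0.03787·497.8) = 34.3174/28.2127 = 1.21638 mol/L.

1.216 mol/L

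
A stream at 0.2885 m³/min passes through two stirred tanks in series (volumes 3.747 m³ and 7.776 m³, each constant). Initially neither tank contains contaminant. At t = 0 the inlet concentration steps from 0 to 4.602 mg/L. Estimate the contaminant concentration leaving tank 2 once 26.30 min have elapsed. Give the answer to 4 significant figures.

Species balance on tank i: dCᵢ/dt = (Cᵢ₋₁ − Cᵢ)/τᵢ with τᵢ = Vᵢ/Q.
τ₁ = 3.747/0.2885 = 12.9879 min; τ₂ = 7.776/0.2885 = 26.9532 min.
Tank 1: C₁ = C_in(1 − e^(−t/τ₁)). Tank 2 (τ₁ ≠ τ₂): C₂ = C_in[1 − (τ₁ e^(−t/τ₁) − τ₂ e^(−t/τ₂))/(τ₁ − τ₂)].
At t = 26.30: e^(−t/τ₁) = 0.131998, e^(−t/τ₂) = 0.376904.
C₂ = 4.602·[1 − (12.9879·0.131998 − 26.9532·0.376904)/(-13.9653)] = 4.602·0.395332 = 1.81932 mg/L.

1.819 mg/L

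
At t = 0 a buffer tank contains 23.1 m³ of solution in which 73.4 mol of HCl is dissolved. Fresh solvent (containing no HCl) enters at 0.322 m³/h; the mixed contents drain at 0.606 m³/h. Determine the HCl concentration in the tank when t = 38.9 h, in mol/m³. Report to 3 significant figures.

Total volume: dV/dt = Q_in − Q_out = -0.28400 m³/h, so V(t) = 23.1 − 0.28400 t and V(38.9) = 12.052 m³.
Solute balance: dm/dt = 0 − Q_out C = −Q_out m/V(t).
Separate: dm/m = −Q_out dt/V(t) ⇒ ln(m/m₀) = −(Q_out/(Q_in−Q_out)) ln(V/V₀).
m = m₀ (V₀/V)^(Q_out/(Q_in−Q_out)) = 73.4 × (23.1/12.052)^(-2.1338) = 18.315 mol.
C = m/V = 18.315/12.052 = 1.5196 mol/m³.

1.52 mol/m³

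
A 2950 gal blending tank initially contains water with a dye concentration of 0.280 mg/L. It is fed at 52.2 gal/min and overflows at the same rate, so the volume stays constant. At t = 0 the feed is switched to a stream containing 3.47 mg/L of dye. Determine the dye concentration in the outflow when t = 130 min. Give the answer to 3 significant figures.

3.15 mg/L

Transient balance on the dissolved component: V dC/dt = Q(C_in − C).
Time constant τ = V/Q = 2950/52.2 = 56.513 min.
Solution: C(t) = C_in + (C₀ − C_in) e^(−t/τ).
C(130) = 3.47 + (0.280 − 3.47)·e^(−130/56.513) = 3.47 + (-3.1900)·0.10022 = 3.1503 mg/L.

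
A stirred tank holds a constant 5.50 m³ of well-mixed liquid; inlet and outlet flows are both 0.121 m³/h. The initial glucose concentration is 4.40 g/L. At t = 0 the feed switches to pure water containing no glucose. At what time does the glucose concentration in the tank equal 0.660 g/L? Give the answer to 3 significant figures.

86.2 h

Species balance: V dC/dt = Q(C_in − C) ⇒ τ = V/Q = 45.455 h.
C(t) = C_in + (C₀ − C_in) e^(−t/τ). Set C = 0.660 and solve for t:
e^(−t/τ) = (C − C_in)/(C₀ − C_in) = (0.660 − 0)/(4.40 − 0) = 0.15000
t = −τ ln(…) = 45.455 × 1.8971 = 86.233 h.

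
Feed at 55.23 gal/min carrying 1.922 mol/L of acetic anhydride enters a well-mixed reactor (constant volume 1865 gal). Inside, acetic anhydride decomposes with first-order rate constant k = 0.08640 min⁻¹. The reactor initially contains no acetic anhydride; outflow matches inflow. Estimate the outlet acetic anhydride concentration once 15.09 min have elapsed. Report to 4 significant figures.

V dC/dt = Q(C_in − C) − k V C.
dC/dt = (Q/V) C_in − (Q/V + k) C; effective rate a = Q/V + k = 0.0296139 + 0.08640 = 0.116014 min⁻¹.
C_ss = Q C_in/(Q + kV) = 0.490613 mol/L; C(t) = C_ss + (C₀ − C_ss) e^(−a t).
C(15.09) = 0.490613 + (-0.490613)·e^(−0.116014·15.09) = 0.490613 + (-0.490613)·0.173661 = 0.405413 mol/L.

0.4054 mol/L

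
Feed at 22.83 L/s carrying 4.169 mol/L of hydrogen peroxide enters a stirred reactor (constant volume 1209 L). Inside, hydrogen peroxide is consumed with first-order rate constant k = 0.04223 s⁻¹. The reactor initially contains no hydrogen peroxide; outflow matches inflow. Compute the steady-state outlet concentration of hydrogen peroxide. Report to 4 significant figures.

1.288 mol/L

Accumulation = in − out − consumed: V dC/dt = Q C_in − Q C − k V C.
At steady state: 0 = Q C_in − (Q + kV) C_ss, so C_ss = Q C_in/(Q + kV).
C_ss = 22.83·4.169/(22.83 + 0.04223·1209) = 95.1783/73.8861 = 1.28818 mol/L.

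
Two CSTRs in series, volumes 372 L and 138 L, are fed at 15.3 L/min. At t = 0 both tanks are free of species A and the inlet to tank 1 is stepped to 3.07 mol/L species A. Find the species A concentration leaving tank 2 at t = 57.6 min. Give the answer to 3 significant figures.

Each tank obeys Vᵢ dCᵢ/dt = Q(Cᵢ₋₁ − Cᵢ), so τᵢ = Vᵢ/Q.
τ₁ = 372/15.3 = 24.314 min; τ₂ = 138/15.3 = 9.0196 min.
Solving the cascade with C₁(0)=C₂(0)=0 gives C₂(t) = C_in[1 − (τ₁ e^(−t/τ₁) − τ₂ e^(−t/τ₂))/(τ₁ − τ₂)].
At t = 57.6: e^(−t/τ₁) = 0.093571, e^(−t/τ₂) = 0.0016848.
C₂ = 3.07·[1 − (24.314·0.093571 − 9.0196·0.0016848)/(15.294)] = 3.07·0.85224 = 2.6164 mol/L.

2.62 mol/L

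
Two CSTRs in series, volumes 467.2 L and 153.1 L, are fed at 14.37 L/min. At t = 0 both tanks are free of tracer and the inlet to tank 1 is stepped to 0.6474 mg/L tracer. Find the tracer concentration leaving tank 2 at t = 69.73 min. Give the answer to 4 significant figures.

0.5351 mg/L

Time constants: τᵢ = Vᵢ/Q for each well-mixed tank.
τ₁ = 467.2/14.37 = 32.5122 min; τ₂ = 153.1/14.37 = 10.6541 min.
Solving the cascade with C₁(0)=C₂(0)=0 gives C₂(t) = C_in[1 − (τ₁ e^(−t/τ₁) − τ₂ e^(−t/τ₂))/(τ₁ − τ₂)].
At t = 69.73: e^(−t/τ₁) = 0.117099, e^(−t/τ₂) = 0.00143747.
C₂ = 0.6474·[1 − (32.5122·0.117099 − 10.6541·0.00143747)/(21.8580)] = 0.6474·0.826525 = 0.535092 mg/L.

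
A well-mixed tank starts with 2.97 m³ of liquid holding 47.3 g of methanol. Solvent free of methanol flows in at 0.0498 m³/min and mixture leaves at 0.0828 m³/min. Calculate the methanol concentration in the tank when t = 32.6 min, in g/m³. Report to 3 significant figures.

Let m(t) be the amount of methanol. Volume: V(t) = V₀ + (Q_in − Q_out) t = 2.97 − 0.033000 t; V(32.6) = 1.8942 m³.
Species balance (pure solvent in): dm/dt = −Q_out · m/V(t).
dm/m = −Q_out dt/(V₀ − 0.033000 t); integrating gives ln(m/m₀) = −(Q_out/(Q_in−Q_out)) ln(V/V₀).
m = m₀ (V₀/V)^(Q_out/(Q_in−Q_out)) = 47.3 × (2.97/1.8942)^(-2.5091) = 15.302 g.
C = m/V = 15.302/1.8942 = 8.0785 g/m³.

8.08 g/m³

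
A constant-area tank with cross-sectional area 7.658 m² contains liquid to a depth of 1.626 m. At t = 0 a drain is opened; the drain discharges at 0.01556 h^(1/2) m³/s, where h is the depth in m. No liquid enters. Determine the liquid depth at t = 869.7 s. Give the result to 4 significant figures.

0.1533 m

Volume balance on the tank: A dh/dt = −0.01556 √h.
This is separable: 2 d(√h)/dt = −0.01556/A, so √h = √h₀ − (0.01556/(2A)) t.
√h = √1.626 − 0.01556·869.7/(2·7.658) = 1.27515 − 0.883555 = 0.391592.
h = 0.391592² = 0.153344 m.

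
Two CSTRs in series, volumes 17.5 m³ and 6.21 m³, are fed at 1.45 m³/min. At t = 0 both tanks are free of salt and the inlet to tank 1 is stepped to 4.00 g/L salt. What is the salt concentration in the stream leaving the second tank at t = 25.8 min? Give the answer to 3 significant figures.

3.27 g/L

Each tank obeys Vᵢ dCᵢ/dt = Q(Cᵢ₋₁ − Cᵢ), so τᵢ = Vᵢ/Q.
τ₁ = 17.5/1.45 = 12.069 min; τ₂ = 6.21/1.45 = 4.2828 min.
Tank 1: C₁ = C_in(1 − e^(−t/τ₁)). Tank 2 (τ₁ ≠ τ₂): C₂ = C_in[1 − (τ₁ e^(−t/τ₁) − τ₂ e^(−t/τ₂))/(τ₁ − τ₂)].
At t = 25.8: e^(−t/τ₁) = 0.11792, e^(−t/τ₂) = 0.0024196.
C₂ = 4.00·[1 − (12.069·0.11792 − 4.2828·0.0024196)/(7.7862)] = 4.00·0.81854 = 3.2742 g/L.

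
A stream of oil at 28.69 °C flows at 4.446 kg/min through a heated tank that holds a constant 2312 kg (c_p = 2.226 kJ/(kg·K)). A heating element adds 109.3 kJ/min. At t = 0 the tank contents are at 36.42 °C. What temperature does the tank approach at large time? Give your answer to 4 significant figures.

39.73 °C

Heat balance on the well-mixed liquid: M c_p dT/dt = ṁ c_p (T_in − T) + 109.3.
At steady state dT/dt = 0 ⇒ T_ss = T_in + Q̇/(ṁ c_p) = 28.69 + 109.3/(4.446·2.226) = 39.7340 °C.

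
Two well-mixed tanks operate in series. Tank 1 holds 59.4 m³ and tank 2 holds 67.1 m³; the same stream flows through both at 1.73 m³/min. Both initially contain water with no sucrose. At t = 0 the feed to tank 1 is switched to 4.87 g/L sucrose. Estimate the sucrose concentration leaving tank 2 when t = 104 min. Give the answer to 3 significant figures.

3.78 g/L

Each tank obeys Vᵢ dCᵢ/dt = Q(Cᵢ₋₁ − Cᵢ), so τᵢ = Vᵢ/Q.
τ₁ = 59.4/1.73 = 34.335 min; τ₂ = 67.1/1.73 = 38.786 min.
Solving the cascade with C₁(0)=C₂(0)=0 gives C₂(t) = C_in[1 − (τ₁ e^(−t/τ₁) − τ₂ e^(−t/τ₂))/(τ₁ − τ₂)].
At t = 104: e^(−t/τ₁) = 0.048366, e^(−t/τ₂) = 0.068469.
C₂ = 4.87·[1 − (34.335·0.048366 − 38.786·0.068469)/(-4.4509)] = 4.87·0.77645 = 3.7813 g/L.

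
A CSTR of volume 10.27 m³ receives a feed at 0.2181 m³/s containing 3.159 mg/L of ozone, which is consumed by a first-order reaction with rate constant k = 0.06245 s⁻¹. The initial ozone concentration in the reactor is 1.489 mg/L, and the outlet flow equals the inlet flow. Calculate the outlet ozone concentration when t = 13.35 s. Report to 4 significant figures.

V dC/dt = Q(C_in − C) − k V C.
This is linear with rate a = Q/V + k = 0.0836866 s⁻¹.
C_ss = Q C_in/(Q + kV) = 0.801639 mg/L; C(t) = C_ss + (C₀ − C_ss) e^(−a t).
C(13.35) = 0.801639 + (0.687361)·e^(−0.0836866·13.35) = 0.801639 + (0.687361)·0.327189 = 1.02654 mg/L.

1.027 mg/L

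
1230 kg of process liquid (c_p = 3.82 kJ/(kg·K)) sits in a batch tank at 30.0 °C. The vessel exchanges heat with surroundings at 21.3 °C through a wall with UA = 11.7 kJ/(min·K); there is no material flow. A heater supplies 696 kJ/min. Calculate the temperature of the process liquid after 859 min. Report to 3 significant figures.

74.8 °C

M c_p dT/dt = −UA(T − T_amb) + Q̇.
dT/dt = (T_ss − T)/τ with T_ss = T_amb + Q̇/UA = 21.3 + 696/11.7 = 80.787 °C, τ = M c_p/UA = 1230·3.82/11.7 = 401.59 min.
This is linear first-order; T(t) = T_ss + (T₀ − T_ss) e^(−t/τ).
T(859) = 80.787 + (-50.787)·0.11777 = 74.806 °C.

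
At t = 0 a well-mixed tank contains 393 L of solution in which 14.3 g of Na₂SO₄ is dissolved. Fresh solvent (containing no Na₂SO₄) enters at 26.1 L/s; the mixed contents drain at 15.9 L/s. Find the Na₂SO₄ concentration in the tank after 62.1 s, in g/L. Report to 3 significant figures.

0.00312 g/L

Total volume: dV/dt = Q_in − Q_out = 10.200 L/s, so V(t) = 393 + 10.200 t and V(62.1) = 1026.4 L.
No Na₂SO₄ enters, so dm/dt = −Q_out · (m/V).
Separate: dm/m = −Q_out dt/V(t) ⇒ ln(m/m₀) = −(Q_out/(Q_in−Q_out)) ln(V/V₀).
m = m₀ (V₀/V)^(Q_out/(Q_in−Q_out)) = 14.3 × (393/1026.4)^(1.5588) = 3.2019 g.
C = m/V = 3.2019/1026.4 = 0.0031195 g/L.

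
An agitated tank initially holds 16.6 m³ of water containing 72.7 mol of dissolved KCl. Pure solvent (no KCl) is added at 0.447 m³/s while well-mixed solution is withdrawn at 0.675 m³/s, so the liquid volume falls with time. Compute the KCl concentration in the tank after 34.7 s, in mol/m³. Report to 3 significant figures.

Let m(t) be the amount of KCl. Volume: V(t) = V₀ + (Q_in − Q_out) t = 16.6 − 0.22800 t; V(34.7) = 8.6884 m³.
No KCl enters, so dm/dt = −Q_out · (m/V).
Separate: dm/m = −Q_out dt/V(t) ⇒ ln(m/m₀) = −(Q_out/(Q_in−Q_out)) ln(V/V₀).
m = m₀ (V₀/V)^(Q_out/(Q_in−Q_out)) = 72.7 × (16.6/8.6884)^(-2.9605) = 10.694 mol.
C = m/V = 10.694/8.6884 = 1.2308 mol/m³.

1.23 mol/m³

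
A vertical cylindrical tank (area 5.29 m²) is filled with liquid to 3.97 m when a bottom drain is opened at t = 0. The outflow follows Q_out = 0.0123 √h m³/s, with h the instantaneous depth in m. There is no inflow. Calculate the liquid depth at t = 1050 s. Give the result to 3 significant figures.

0.596 m

Unsteady balance on liquid volume: A dh/dt = −0.0123 √h.
This is separable: 2 d(√h)/dt = −0.0123/A, so √h = √h₀ − (0.0123/(2A)) t.
√h = √3.97 − 0.0123·1050/(2·5.29) = 1.9925 − 1.2207 = 0.77179.
h = 0.77179² = 0.59565 m.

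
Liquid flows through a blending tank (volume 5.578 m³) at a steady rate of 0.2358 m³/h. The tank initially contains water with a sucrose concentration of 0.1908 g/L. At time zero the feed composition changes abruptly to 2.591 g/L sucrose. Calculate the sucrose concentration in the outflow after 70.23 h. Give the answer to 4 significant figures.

2.468 g/L

Unsteady species balance (constant V, well mixed): V dC/dt = Q(C_in − C).
Time constant τ = V/Q = 5.578/0.2358 = 23.6556 h.
Solution: C(t) = C_in + (C₀ − C_in) e^(−t/τ).
C(70.23) = 2.591 + (0.1908 − 2.591)·e^(−70.23/23.6556) = 2.591 + (-2.40020)·0.0513624 = 2.46772 g/L.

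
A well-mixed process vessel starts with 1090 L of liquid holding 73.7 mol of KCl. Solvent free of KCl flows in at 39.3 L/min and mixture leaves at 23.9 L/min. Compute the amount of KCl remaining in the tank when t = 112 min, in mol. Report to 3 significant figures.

16.9 mol

Let m(t) be the amount of KCl. Volume: V(t) = V₀ + (Q_in − Q_out) t = 1090 + 15.400 t; V(112) = 2814.8 L.
Species balance (pure solvent in): dm/dt = −Q_out · m/V(t).
dm/m = −Q_out dt/(V₀ + 15.400 t); integrating gives ln(m/m₀) = −(Q_out/(Q_in−Q_out)) ln(V/V₀).
m = m₀ (V₀/V)^(Q_out/(Q_in−Q_out)) = 73.7 × (1090/2814.8)^(1.5519) = 16.906 mol.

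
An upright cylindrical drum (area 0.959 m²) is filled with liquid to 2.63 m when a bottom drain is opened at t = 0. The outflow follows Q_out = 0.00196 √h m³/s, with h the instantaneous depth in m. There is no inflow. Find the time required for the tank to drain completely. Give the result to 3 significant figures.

A dh/dt = −Q_out = −0.00196 √h.
This is separable: 2 d(√h)/dt = −0.00196/A, so √h = √h₀ − (0.00196/(2A)) t.
Tank is empty when √h = 0: t_empty = 2A√h₀/0.00196.
t_empty = 2·0.959·√2.63/0.00196 = 1.9180·1.6217/0.00196 = 1587.0 s.

1590 s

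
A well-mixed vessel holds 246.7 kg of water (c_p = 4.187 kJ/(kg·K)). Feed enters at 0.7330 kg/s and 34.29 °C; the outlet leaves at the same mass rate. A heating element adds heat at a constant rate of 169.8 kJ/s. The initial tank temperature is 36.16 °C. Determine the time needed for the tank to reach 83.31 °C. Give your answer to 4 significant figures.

Heat balance on the well-mixed liquid: M c_p dT/dt = ṁ c_p (T_in − T) + 169.8.
τ = M/ṁ = 336.562 s; T_ss = T_in + Q̇/(ṁ c_p) = 89.6162 °C.
T(t) = T_ss + (T₀ − T_ss) e^(−t/τ). Set T = 83.31:
e^(−t/τ) = (83.31 − 89.6162)/(36.16 − 89.6162) = 0.117969
t = −336.562 · ln(0.117969) = 719.345 s.

719.3 s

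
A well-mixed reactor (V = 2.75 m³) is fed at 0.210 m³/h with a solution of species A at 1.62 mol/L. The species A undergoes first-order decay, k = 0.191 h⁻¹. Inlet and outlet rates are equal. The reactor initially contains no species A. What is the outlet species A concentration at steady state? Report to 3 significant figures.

0.463 mol/L

Accumulation = in − out − consumed: V dC/dt = Q C_in − Q C − k V C.
Steady state (dC/dt = 0): C_ss = Q C_in/(Q + kV) = C_in/(1 + kV/Q).
C_ss = 0.210·1.62/(0.210 + 0.191·2.75) = 0.34020/0.73525 = 0.46270 mol/L.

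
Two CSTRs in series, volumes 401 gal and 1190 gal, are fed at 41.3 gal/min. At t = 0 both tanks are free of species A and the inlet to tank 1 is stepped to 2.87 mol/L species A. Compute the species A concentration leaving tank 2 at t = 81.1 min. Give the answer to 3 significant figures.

2.61 mol/L

Each tank obeys Vᵢ dCᵢ/dt = Q(Cᵢ₋₁ − Cᵢ), so τᵢ = Vᵢ/Q.
τ₁ = 401/41.3 = 9.7094 min; τ₂ = 1190/41.3 = 28.814 min.
Solving the cascade with C₁(0)=C₂(0)=0 gives C₂(t) = C_in[1 − (τ₁ e^(−t/τ₁) − τ₂ e^(−t/τ₂))/(τ₁ − τ₂)].
At t = 81.1: e^(−t/τ₁) = 0.00023576, e^(−t/τ₂) = 0.059926.
C₂ = 2.87·[1 − (9.7094·0.00023576 − 28.814·0.059926)/(-19.104)] = 2.87·0.90974 = 2.6109 mol/L.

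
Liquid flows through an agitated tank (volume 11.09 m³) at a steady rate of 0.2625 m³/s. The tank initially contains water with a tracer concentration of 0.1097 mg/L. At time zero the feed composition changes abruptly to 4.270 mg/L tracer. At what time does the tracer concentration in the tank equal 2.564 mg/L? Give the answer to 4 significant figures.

Species balance: V dC/dt = Q(C_in − C) ⇒ τ = V/Q = 42.2476 s.
C(t) = C_in + (C₀ − C_in) e^(−t/τ). Set C = 2.564 and solve for t:
e^(−t/τ) = (C − C_in)/(C₀ − C_in) = (2.564 − 4.270)/(0.1097 − 4.270) = 0.410067
t = −τ ln(…) = 42.2476 × 0.891436 = 37.6610 s.

37.66 s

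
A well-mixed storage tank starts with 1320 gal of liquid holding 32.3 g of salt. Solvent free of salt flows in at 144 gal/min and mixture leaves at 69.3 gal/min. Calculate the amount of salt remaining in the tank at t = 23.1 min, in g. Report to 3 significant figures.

Let m(t) be the amount of salt. Volume: V(t) = V₀ + (Q_in − Q_out) t = 1320 + 74.700 t; V(23.1) = 3045.6 gal.
Solute balance: dm/dt = 0 − Q_out C = −Q_out m/V(t).
dm/m = −Q_out dt/(V₀ + 74.700 t); integrating gives ln(m/m₀) = −(Q_out/(Q_in−Q_out)) ln(V/V₀).
m = m₀ (V₀/V)^(Q_out/(Q_in−Q_out)) = 32.3 × (1320/3045.6)^(0.92771) = 14.872 g.

14.9 g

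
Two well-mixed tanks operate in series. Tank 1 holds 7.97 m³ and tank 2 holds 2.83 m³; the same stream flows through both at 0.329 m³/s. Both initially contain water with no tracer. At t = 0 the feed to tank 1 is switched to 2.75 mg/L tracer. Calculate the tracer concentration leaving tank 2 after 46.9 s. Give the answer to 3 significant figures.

2.14 mg/L

Time constants: τᵢ = Vᵢ/Q for each well-mixed tank.
τ₁ = 7.97/0.329 = 24.225 s; τ₂ = 2.83/0.329 = 8.6018 s.
Tank 1: C₁ = C_in(1 − e^(−t/τ₁)). Tank 2 (τ₁ ≠ τ₂): C₂ = C_in[1 − (τ₁ e^(−t/τ₁) − τ₂ e^(−t/τ₂))/(τ₁ − τ₂)].
At t = 46.9: e^(−t/τ₁) = 0.14428, e^(−t/τ₂) = 0.0042863.
C₂ = 2.75·[1 − (24.225·0.14428 − 8.6018·0.0042863)/(15.623)] = 2.75·0.77865 = 2.1413 mg/L.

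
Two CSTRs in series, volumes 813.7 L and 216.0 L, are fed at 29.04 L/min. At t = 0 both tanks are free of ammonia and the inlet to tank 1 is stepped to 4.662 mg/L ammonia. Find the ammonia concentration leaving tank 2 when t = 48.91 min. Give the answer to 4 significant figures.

Each tank obeys Vᵢ dCᵢ/dt = Q(Cᵢ₋₁ − Cᵢ), so τᵢ = Vᵢ/Q.
τ₁ = 813.7/29.04 = 28.0200 min; τ₂ = 216.0/29.04 = 7.43802 min.
Tank 1: C₁ = C_in(1 − e^(−t/τ₁)). Tank 2 (τ₁ ≠ τ₂): C₂ = C_in[1 − (τ₁ e^(−t/τ₁) − τ₂ e^(−t/τ₂))/(τ₁ − τ₂)].
At t = 48.91: e^(−t/τ₁) = 0.174551, e^(−t/τ₂) = 0.00139386.
C₂ = 4.662·[1 − (28.0200·0.174551 − 7.43802·0.00139386)/(20.5820)] = 4.662·0.762873 = 3.55651 mg/L.

3.557 mg/L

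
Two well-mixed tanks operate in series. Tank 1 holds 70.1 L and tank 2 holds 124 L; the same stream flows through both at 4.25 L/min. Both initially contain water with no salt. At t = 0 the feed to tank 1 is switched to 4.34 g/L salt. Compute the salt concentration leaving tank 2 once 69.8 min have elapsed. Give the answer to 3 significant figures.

3.51 g/L

Time constants: τᵢ = Vᵢ/Q for each well-mixed tank.
τ₁ = 70.1/4.25 = 16.494 min; τ₂ = 124/4.25 = 29.176 min.
Tank 1: C₁ = C_in(1 − e^(−t/τ₁)). Tank 2 (τ₁ ≠ τ₂): C₂ = C_in[1 − (τ₁ e^(−t/τ₁) − τ₂ e^(−t/τ₂))/(τ₁ − τ₂)].
At t = 69.8: e^(−t/τ₁) = 0.014526, e^(−t/τ₂) = 0.091416.
C₂ = 4.34·[1 − (16.494·0.014526 − 29.176·0.091416)/(-12.682)] = 4.34·0.80859 = 3.5093 g/L.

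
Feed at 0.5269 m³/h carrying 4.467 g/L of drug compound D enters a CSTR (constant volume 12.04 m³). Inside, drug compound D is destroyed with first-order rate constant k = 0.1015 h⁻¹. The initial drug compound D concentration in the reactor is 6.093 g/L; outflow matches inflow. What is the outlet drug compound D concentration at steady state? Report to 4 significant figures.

V dC/dt = Q(C_in − C) − k V C.
Steady state (dC/dt = 0): C_ss = Q C_in/(Q + kV) = C_in/(1 + kV/Q).
C_ss = 0.5269·4.467/(0.5269 + 0.1015·12.04) = 2.35366/1.74896 = 1.34575 g/L.

1.346 g/L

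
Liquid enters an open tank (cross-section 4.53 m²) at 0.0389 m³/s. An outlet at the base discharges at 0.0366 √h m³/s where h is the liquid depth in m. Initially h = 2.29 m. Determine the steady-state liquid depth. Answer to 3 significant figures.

Level balance: A dh/dt = 0.0389 − 0.0366 √h. Setting dh/dt = 0:
Q_in = 0.0366 √h_ss ⇒ √h_ss = 0.0389/0.0366 = 1.0628.
h_ss = 1.0628² = 1.1296 m. (Since h₀ = 2.29 m > h_ss, the level will fall toward this value.)

1.13 m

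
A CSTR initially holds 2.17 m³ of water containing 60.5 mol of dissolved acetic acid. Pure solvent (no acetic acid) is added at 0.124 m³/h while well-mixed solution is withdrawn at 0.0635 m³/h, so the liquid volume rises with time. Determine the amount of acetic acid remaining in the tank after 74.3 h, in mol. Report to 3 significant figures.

Total volume: dV/dt = Q_in − Q_out = 0.060500 m³/h, so V(t) = 2.17 + 0.060500 t and V(74.3) = 6.6651 m³.
Species balance (pure solvent in): dm/dt = −Q_out · m/V(t).
dm/m = −Q_out dt/(V₀ + 0.060500 t); integrating gives ln(m/m₀) = −(Q_out/(Q_in−Q_out)) ln(V/V₀).
m = m₀ (V₀/V)^(Q_out/(Q_in−Q_out)) = 60.5 × (2.17/6.6651)^(1.0496) = 18.631 mol.

18.6 mol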